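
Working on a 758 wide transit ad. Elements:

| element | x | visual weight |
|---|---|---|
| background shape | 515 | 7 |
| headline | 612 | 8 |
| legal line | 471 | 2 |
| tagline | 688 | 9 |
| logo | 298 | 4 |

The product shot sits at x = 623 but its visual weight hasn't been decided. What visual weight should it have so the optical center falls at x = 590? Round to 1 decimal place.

w ≈ 26.5

Fixed elements: Σw = 7 + 8 + 2 + 9 + 4 = 30, Σw·x = 7·515 + 8·612 + 2·471 + 9·688 + 4·298 = 16827.
For the centroid to hit 590: (16827 + w·623) / (30 + w) = 590.
So w = (590·30 − 16827)/(623 − 590) = 873/33 ≈ 26.45.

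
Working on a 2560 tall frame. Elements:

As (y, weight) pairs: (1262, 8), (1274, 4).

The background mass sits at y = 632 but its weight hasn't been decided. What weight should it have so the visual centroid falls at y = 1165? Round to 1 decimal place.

Fixed elements: Σw = 8 + 4 = 12, Σw·y = 8·1262 + 4·1274 = 15192.
For the centroid to hit 1165: (15192 + w·632) / (12 + w) = 1165.
Solving: w = (1165·12 − 15192) / (632 − 1165) = -1212 / -533 ≈ 2.27.

w ≈ 2.3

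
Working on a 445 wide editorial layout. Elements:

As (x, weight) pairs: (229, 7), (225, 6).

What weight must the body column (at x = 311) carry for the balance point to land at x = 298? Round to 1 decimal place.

w ≈ 70.8

Fixed elements: Σw = 7 + 6 = 13, Σw·x = 7·229 + 6·225 = 2953.
Balance at x = 298 requires (2953 + w·311) / (13 + w) = 298.
Rearranging, w·(311 − 298) = 298·13 − 2953 = 921, so w ≈ 921/13 = 70.85.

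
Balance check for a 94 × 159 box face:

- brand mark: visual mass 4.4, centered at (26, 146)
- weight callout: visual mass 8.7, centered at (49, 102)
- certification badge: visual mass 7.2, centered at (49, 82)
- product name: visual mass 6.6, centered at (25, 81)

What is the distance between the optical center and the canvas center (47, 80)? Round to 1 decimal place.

≈ 20.2

Weights sum to 4.4 + 8.7 + 7.2 + 6.6 = 26.9.
Σw·x = 4.4·26 + 8.7·49 + 7.2·49 + 6.6·25 = 1058.5, so x̄ = 1058.5/26.9 ≈ 39.35.
Σw·y = 4.4·146 + 8.7·102 + 7.2·82 + 6.6·81 = 2654.8, so ȳ = 2654.8/26.9 ≈ 98.69.
From (47, 80): dx = -7.65, dy = 18.69, so the distance is √(dx²+dy²) ≈ 20.20.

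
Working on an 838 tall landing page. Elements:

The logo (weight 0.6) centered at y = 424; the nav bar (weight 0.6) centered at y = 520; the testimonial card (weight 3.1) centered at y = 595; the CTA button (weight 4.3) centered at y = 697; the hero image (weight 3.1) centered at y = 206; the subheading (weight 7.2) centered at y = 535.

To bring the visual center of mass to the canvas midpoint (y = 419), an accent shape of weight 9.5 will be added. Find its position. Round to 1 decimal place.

After adding the accent shape, total weight = 0.6 + 0.6 + 3.1 + 4.3 + 3.1 + 7.2 + 9.5 = 28.4.
y: need Σw·y = 28.4·419 = 11899.6. Existing = 0.6·424 + 0.6·520 + 3.1·595 + 4.3·697 + 3.1·206 + 7.2·535 = 9898.6. Remainder 2001.0 / 9.5 ≈ 210.63.

y ≈ 210.6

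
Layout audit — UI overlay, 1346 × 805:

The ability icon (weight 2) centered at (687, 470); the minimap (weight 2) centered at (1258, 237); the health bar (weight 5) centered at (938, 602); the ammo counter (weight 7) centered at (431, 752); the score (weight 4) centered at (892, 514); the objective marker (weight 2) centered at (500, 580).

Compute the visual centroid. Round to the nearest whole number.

(735, 587)

Σw = 2 + 2 + 5 + 7 + 4 + 2 = 22.
Σw·x = 2·687 + 2·1258 + 5·938 + 7·431 + 4·892 + 2·500 = 16165, so x̄ = 16165/22 ≈ 734.77.
Σw·y = 2·470 + 2·237 + 5·602 + 7·752 + 4·514 + 2·580 = 12904, so ȳ = 12904/22 ≈ 586.55.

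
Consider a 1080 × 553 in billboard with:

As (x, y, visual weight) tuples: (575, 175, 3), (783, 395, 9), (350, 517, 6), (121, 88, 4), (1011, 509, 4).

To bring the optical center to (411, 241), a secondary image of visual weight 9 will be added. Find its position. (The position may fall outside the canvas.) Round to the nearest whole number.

(-113, -126)

After adding the secondary image, total weight = 3 + 9 + 6 + 4 + 4 + 9 = 35.
x: need Σw·x = 35·411 = 14385. Existing = 3·575 + 9·783 + 6·350 + 4·121 + 4·1011 = 15400. Remainder -1015 / 9 ≈ -112.78.
y: need Σw·y = 35·241 = 8435. Existing = 3·175 + 9·395 + 6·517 + 4·88 + 4·509 = 9570. Remainder -1135 / 9 ≈ -126.11.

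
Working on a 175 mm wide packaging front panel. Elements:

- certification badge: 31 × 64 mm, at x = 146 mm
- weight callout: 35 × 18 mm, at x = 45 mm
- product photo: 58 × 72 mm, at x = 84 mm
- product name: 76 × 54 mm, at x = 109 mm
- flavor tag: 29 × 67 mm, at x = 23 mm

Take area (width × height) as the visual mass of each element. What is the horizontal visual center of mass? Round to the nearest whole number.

Taking area as weight: certification badge 31·64 = 1984, weight callout 35·18 = 630, product photo 58·72 = 4176, product name 76·54 = 4104, flavor tag 29·67 = 1943. Sum 12837.
x: (1984·146 + 630·45 + 4176·84 + 4104·109 + 1943·23) / 12837 = 1160823 / 12837 ≈ 90.43

x ≈ 90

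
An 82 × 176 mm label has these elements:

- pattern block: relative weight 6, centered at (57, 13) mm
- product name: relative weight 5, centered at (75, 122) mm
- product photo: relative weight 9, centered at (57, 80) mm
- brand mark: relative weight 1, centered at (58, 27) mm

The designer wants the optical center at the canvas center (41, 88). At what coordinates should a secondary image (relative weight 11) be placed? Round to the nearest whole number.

(2, 126)

With the secondary image, Σw becomes 6 + 5 + 9 + 1 + 11 = 32.
x: need Σw·x = 32·41 = 1312. Existing = 6·57 + 5·75 + 9·57 + 1·58 = 1288. Remainder 24 / 11 ≈ 2.18.
y: need Σw·y = 32·88 = 2816. Existing = 6·13 + 5·122 + 9·80 + 1·27 = 1435. Remainder 1381 / 11 ≈ 125.55.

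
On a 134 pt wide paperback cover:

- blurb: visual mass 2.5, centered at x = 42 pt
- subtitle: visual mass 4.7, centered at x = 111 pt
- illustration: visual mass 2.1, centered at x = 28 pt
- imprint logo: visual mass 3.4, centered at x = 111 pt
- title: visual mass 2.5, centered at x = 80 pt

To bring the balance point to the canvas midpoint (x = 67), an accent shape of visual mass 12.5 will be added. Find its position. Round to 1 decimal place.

With the accent shape, Σw becomes 2.5 + 4.7 + 2.1 + 3.4 + 2.5 + 12.5 = 27.7.
x: need Σw·x = 27.7·67 = 1855.9. Existing = 2.5·42 + 4.7·111 + 2.1·28 + 3.4·111 + 2.5·80 = 1262.9. Remainder 593.0 / 12.5 ≈ 47.44.

x ≈ 47.4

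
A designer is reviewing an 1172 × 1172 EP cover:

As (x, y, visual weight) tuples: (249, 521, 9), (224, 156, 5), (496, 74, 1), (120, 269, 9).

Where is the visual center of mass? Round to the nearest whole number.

(206, 332)

Weights sum to 9 + 5 + 1 + 9 = 24.
x-moment: 9·249 + 5·224 + 1·496 + 9·120 = 4937; centroid 4937/24 ≈ 205.71.
y-moment: 9·521 + 5·156 + 1·74 + 9·269 = 7964; centroid 7964/24 ≈ 331.83.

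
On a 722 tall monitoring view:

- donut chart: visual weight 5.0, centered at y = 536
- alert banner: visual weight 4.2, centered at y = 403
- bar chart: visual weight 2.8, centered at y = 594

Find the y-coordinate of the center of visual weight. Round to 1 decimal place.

y ≈ 503.0

Weights sum to 5.0 + 4.2 + 2.8 = 12.0.
y-moment: 5.0·536 + 4.2·403 + 2.8·594 = 6035.8; centroid 6035.8/12.0 ≈ 502.98.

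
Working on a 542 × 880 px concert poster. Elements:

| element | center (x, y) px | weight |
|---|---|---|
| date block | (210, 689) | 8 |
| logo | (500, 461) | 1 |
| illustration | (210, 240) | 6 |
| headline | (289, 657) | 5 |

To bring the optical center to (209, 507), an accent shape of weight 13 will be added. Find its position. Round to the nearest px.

(155, 464)

New total weight: (8 + 1 + 6 + 5) + 13 = 33.
x: need Σw·x = 33·209 = 6897. Existing = 8·210 + 1·500 + 6·210 + 5·289 = 4885. Remainder 2012 / 13 ≈ 154.77.
y: need Σw·y = 33·507 = 16731. Existing = 8·689 + 1·461 + 6·240 + 5·657 = 10698. Remainder 6033 / 13 ≈ 464.08.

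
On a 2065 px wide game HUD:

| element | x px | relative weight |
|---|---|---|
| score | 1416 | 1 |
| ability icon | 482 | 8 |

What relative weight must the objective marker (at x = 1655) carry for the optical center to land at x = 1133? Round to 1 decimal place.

Existing Σw = 9 (1 + 8); existing moment 1·1416 + 8·482 = 5272.
For the centroid to hit 1133: (5272 + w·1655) / (9 + w) = 1133.
Solving: w = (1133·9 − 5272) / (1655 − 1133) = 4925 / 522 ≈ 9.43.

w ≈ 9.4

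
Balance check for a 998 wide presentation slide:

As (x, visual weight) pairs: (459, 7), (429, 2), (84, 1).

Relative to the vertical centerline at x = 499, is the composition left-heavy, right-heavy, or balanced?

Σw = 7 + 2 + 1 = 10.
x-moment: 7·459 + 2·429 + 1·84 = 4155; centroid 4155/10 ≈ 415.50.
Since 415.5 is left of 499, the composition reads left-heavy.

left-heavy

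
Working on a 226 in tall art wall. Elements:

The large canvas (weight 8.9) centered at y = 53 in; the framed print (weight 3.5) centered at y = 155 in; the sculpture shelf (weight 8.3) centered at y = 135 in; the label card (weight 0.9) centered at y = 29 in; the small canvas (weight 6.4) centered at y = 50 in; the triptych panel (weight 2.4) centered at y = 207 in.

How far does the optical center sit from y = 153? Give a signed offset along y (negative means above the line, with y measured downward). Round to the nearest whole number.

≈ -55 in

Weights sum to 8.9 + 3.5 + 8.3 + 0.9 + 6.4 + 2.4 = 30.4.
y: moment 2977.6 / weight 30.4 ≈ 97.95
Against y = 153, that's 97.95 − 153 = -55.05.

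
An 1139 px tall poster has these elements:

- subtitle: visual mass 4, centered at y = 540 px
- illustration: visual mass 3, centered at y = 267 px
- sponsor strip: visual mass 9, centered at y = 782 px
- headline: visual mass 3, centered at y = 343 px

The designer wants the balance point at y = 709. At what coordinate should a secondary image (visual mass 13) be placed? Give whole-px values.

With the secondary image, Σw becomes 4 + 3 + 9 + 3 + 13 = 32.
y: target moment 32×709 = 22688; current 4·540 + 3·267 + 9·782 + 3·343 = 11028; the secondary image supplies 11660, so y = 11660/13 ≈ 896.92.

y ≈ 897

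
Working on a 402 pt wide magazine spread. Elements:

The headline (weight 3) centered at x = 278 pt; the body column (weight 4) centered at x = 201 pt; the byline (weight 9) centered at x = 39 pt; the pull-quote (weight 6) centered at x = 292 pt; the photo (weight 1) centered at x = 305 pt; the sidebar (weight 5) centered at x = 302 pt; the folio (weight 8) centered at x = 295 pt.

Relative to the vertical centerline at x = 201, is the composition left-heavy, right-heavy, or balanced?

right-heavy

Weights sum to 3 + 4 + 9 + 6 + 1 + 5 + 8 = 36.
x-moment: 3·278 + 4·201 + 9·39 + 6·292 + 1·305 + 5·302 + 8·295 = 7916; centroid 7916/36 ≈ 219.89.
Since 219.9 is right of 201, the composition reads right-heavy.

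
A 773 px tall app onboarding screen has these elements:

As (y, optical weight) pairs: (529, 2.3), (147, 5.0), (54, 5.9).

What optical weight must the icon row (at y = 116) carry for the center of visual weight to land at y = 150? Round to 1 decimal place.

Known weights sum to 2.3 + 5.0 + 5.9 = 13.2; their moment is 2.3·529 + 5.0·147 + 5.9·54 = 2270.3.
For the centroid to hit 150: (2270.3 + w·116) / (13.2 + w) = 150.
So w = (150·13.2 − 2270.3)/(116 − 150) = -290.3/-34 ≈ 8.54.

w ≈ 8.5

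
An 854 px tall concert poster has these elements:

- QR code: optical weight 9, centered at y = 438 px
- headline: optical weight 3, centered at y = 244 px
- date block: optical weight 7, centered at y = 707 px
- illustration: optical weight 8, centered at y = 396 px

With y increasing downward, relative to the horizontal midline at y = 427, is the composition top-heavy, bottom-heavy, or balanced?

Weights sum to 9 + 3 + 7 + 8 = 27.
Σw·y = 9·438 + 3·244 + 7·707 + 8·396 = 12791, so ȳ = 12791/27 ≈ 473.74.
Since 473.7 is below (larger y than) 427, the composition reads bottom-heavy.

bottom-heavy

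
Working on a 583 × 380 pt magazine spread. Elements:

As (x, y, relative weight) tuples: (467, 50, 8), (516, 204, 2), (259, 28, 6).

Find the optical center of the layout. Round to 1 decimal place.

(395.1, 61.0)

Σw = 8 + 2 + 6 = 16.
x-moment: 8·467 + 2·516 + 6·259 = 6322; centroid 6322/16 ≈ 395.12.
y-moment: 8·50 + 2·204 + 6·28 = 976; centroid 976/16 ≈ 61.00.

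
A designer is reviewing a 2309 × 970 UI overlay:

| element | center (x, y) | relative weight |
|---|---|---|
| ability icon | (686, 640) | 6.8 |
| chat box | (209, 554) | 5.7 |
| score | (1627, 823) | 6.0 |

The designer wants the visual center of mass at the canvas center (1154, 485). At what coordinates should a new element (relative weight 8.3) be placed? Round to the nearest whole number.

New total weight: (6.8 + 5.7 + 6.0) + 8.3 = 26.8.
Along x: (15618.1 + 8.3·x) / 26.8 = 1154 (existing moment 6.8·686 + 5.7·209 + 6.0·1627 = 15618.1) ⇒ x = (30927.2 − 15618.1) / 8.3 ≈ 1844.47.
Along y: (12447.8 + 8.3·y) / 26.8 = 485 (existing moment 6.8·640 + 5.7·554 + 6.0·823 = 12447.8) ⇒ y = (12998.0 − 12447.8) / 8.3 ≈ 66.29.

(1844, 66)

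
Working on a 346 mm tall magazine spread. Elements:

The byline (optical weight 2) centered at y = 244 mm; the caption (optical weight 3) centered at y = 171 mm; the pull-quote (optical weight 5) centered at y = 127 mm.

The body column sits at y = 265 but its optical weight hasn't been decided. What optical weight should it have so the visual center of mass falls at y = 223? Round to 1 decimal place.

Known weights sum to 2 + 3 + 5 = 10; their moment is 2·244 + 3·171 + 5·127 = 1636.
For the centroid to hit 223: (1636 + w·265) / (10 + w) = 223.
So w = (223·10 − 1636)/(265 − 223) = 594/42 ≈ 14.14.

w ≈ 14.1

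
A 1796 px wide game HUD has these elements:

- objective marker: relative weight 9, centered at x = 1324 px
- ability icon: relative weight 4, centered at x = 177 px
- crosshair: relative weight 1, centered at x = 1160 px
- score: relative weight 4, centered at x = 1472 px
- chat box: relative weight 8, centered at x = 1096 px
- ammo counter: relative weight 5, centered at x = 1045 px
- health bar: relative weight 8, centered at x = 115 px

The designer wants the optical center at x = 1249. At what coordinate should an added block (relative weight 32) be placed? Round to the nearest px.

With the added block, Σw becomes 9 + 4 + 1 + 4 + 8 + 5 + 8 + 32 = 71.
Along x: (34585 + 32·x) / 71 = 1249 (existing moment 9·1324 + 4·177 + 1·1160 + 4·1472 + 8·1096 + 5·1045 + 8·115 = 34585) ⇒ x = (88679 − 34585) / 32 ≈ 1690.44.

x ≈ 1690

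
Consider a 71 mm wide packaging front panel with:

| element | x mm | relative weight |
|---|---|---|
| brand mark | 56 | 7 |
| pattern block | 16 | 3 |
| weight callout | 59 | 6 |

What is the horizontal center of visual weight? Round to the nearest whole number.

Σw = 7 + 3 + 6 = 16.
Σw·x = 7·56 + 3·16 + 6·59 = 794, so x̄ = 794/16 ≈ 49.62.

x ≈ 50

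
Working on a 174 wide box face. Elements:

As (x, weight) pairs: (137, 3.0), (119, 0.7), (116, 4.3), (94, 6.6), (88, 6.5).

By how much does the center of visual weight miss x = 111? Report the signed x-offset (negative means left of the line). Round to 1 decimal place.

≈ -7.4

Σw = 3.0 + 0.7 + 4.3 + 6.6 + 6.5 = 21.1.
Σw·x = 3.0·137 + 0.7·119 + 4.3·116 + 6.6·94 + 6.5·88 = 2185.5, so x̄ = 2185.5/21.1 ≈ 103.58.
Offset from x = 111: 103.58 − 111 ≈ -7.42.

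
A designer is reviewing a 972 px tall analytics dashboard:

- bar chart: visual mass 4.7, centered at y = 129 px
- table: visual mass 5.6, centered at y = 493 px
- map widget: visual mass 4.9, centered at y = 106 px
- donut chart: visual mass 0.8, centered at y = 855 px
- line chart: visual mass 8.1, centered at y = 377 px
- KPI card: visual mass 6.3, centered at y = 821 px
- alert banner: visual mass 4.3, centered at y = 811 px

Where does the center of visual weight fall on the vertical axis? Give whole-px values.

y ≈ 469

Σw = 4.7 + 5.6 + 4.9 + 0.8 + 8.1 + 6.3 + 4.3 = 34.7.
y: moment 16283.8 / weight 34.7 ≈ 469.27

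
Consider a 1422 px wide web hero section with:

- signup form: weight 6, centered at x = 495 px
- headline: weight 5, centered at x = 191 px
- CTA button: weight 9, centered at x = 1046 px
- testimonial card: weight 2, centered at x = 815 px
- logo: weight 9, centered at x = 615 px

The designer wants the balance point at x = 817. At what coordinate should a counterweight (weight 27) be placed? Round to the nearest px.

x ≈ 996

New total weight: (6 + 5 + 9 + 2 + 9) + 27 = 58.
x: target moment 58×817 = 47386; current 6·495 + 5·191 + 9·1046 + 2·815 + 9·615 = 20504; the counterweight supplies 26882, so x = 26882/27 ≈ 995.63.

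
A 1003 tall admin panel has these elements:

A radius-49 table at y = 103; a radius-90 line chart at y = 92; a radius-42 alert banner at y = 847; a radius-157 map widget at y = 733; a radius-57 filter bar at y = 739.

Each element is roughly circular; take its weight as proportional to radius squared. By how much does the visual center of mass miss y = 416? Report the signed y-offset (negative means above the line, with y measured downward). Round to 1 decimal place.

≈ 155.6

r² weights: table 49² = 2401, line chart 90² = 8100, alert banner 42² = 1764, map widget 157² = 24649, filter bar 57² = 3249. Total = 40163.
y-moment: 2401·103 + 8100·92 + 1764·847 + 24649·733 + 3249·739 = 22955339; centroid 22955339/40163 ≈ 571.55.
Offset from y = 416: 571.55 − 416 ≈ 155.55.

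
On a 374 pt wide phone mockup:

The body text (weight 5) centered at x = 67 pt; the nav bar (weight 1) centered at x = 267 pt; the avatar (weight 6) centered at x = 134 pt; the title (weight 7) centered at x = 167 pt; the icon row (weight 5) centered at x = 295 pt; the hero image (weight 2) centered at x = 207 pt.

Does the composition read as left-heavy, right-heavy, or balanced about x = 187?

Weights sum to 5 + 1 + 6 + 7 + 5 + 2 = 26.
Σw·x = 4464; x̄ = 4464/26 ≈ 171.69.
171.7 vs midline 187 → left-heavy.

left-heavy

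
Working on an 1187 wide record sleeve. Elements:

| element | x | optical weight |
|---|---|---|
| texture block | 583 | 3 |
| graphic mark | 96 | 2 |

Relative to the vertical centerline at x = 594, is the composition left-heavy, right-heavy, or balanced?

left-heavy

Total weight = 3 + 2 = 5.
x-moment: 3·583 + 2·96 = 1941; centroid 1941/5 ≈ 388.20.
Since 388.2 is left of 594, the composition reads left-heavy.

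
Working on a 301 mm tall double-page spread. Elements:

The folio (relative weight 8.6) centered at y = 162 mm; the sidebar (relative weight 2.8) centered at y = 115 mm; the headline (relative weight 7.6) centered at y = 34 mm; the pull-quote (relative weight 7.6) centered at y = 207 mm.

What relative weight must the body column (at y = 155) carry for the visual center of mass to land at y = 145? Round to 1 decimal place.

Existing Σw = 26.6 (8.6 + 2.8 + 7.6 + 7.6); existing moment 8.6·162 + 2.8·115 + 7.6·34 + 7.6·207 = 3546.8.
For the centroid to hit 145: (3546.8 + w·155) / (26.6 + w) = 145.
So w = (145·26.6 − 3546.8)/(155 − 145) = 310.2/10 ≈ 31.02.

w ≈ 31.0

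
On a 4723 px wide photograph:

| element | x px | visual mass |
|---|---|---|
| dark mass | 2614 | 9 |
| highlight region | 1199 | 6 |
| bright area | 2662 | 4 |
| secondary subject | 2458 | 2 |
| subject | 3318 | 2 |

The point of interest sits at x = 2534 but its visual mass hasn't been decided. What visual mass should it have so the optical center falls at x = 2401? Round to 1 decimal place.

w ≈ 17.3

Known weights sum to 9 + 6 + 4 + 2 + 2 = 23; their moment is 9·2614 + 6·1199 + 4·2662 + 2·2458 + 2·3318 = 52920.
For the centroid to hit 2401: (52920 + w·2534) / (23 + w) = 2401.
Solving: w = (2401·23 − 52920) / (2534 − 2401) = 2303 / 133 ≈ 17.32.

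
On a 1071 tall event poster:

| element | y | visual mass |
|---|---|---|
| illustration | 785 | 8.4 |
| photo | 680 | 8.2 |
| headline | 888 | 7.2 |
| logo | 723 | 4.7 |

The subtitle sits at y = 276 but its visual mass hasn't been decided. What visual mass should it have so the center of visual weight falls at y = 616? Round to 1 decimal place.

w ≈ 13.0

Known weights sum to 8.4 + 8.2 + 7.2 + 4.7 = 28.5; their moment is 8.4·785 + 8.2·680 + 7.2·888 + 4.7·723 = 21961.7.
Balance at y = 616 requires (21961.7 + w·276) / (28.5 + w) = 616.
Rearranging, w·(276 − 616) = 616·28.5 − 21961.7 = -4405.7, so w ≈ -4405.7/-340 = 12.96.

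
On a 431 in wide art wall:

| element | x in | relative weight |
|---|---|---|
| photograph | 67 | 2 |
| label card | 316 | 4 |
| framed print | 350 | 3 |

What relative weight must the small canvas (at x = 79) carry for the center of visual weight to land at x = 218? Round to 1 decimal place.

w ≈ 3.5

Known weights sum to 2 + 4 + 3 = 9; their moment is 2·67 + 4·316 + 3·350 = 2448.
Balance at x = 218 requires (2448 + w·79) / (9 + w) = 218.
Solving: w = (218·9 − 2448) / (79 − 218) = -486 / -139 ≈ 3.50.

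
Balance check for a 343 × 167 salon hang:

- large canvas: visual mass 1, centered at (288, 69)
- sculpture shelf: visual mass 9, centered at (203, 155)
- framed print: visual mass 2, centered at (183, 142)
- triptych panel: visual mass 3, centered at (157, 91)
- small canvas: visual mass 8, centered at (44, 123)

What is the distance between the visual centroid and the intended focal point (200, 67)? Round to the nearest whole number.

Weights sum to 1 + 9 + 2 + 3 + 8 = 23.
Σw·x = 1·288 + 9·203 + 2·183 + 3·157 + 8·44 = 3304, so x̄ = 3304/23 ≈ 143.65.
Σw·y = 1·69 + 9·155 + 2·142 + 3·91 + 8·123 = 3005, so ȳ = 3005/23 ≈ 130.65.
Offset from (200, 67): Δx ≈ -56.35, Δy ≈ 63.65; distance = √(Δx² + Δy²) ≈ 85.01.

≈ 85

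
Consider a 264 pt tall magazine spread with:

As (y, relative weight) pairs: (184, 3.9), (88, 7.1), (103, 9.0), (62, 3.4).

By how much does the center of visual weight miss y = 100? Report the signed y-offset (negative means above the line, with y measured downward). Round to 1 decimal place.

≈ 6.0 pt

Σw = 3.9 + 7.1 + 9.0 + 3.4 = 23.4.
y: (3.9·184 + 7.1·88 + 9.0·103 + 3.4·62) / 23.4 = 2480.2 / 23.4 ≈ 105.99
Offset from y = 100: 105.99 − 100 ≈ 5.99.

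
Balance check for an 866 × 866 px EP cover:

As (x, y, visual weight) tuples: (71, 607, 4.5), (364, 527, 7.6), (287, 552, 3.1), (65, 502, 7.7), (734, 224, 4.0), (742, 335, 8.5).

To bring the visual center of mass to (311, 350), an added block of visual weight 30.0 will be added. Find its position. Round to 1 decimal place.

(220.7, 227.8)

New total weight: (4.5 + 7.6 + 3.1 + 7.7 + 4.0 + 8.5) + 30.0 = 65.4.
Along x: (13719.1 + 30.0·x) / 65.4 = 311 (existing moment 4.5·71 + 7.6·364 + 3.1·287 + 7.7·65 + 4.0·734 + 8.5·742 = 13719.1) ⇒ x = (20339.4 − 13719.1) / 30.0 ≈ 220.68.
Along y: (16056.8 + 30.0·y) / 65.4 = 350 (existing moment 4.5·607 + 7.6·527 + 3.1·552 + 7.7·502 + 4.0·224 + 8.5·335 = 16056.8) ⇒ y = (22890.0 − 16056.8) / 30.0 ≈ 227.77.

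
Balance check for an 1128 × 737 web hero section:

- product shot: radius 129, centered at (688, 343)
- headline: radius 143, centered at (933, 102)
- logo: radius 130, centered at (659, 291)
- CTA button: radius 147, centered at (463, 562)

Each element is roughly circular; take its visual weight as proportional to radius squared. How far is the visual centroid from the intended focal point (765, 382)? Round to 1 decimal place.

Weights ∝ r²: product shot 129² = 16641, headline 143² = 20449, logo 130² = 16900, CTA button 147² = 21609; Σw = 75599.
x: (16641·688 + 20449·933 + 16900·659 + 21609·463) / 75599 = 51669992 / 75599 ≈ 683.47
y: (16641·343 + 20449·102 + 16900·291 + 21609·562) / 75599 = 24855819 / 75599 ≈ 328.79
From (765, 382): dx = -81.53, dy = -53.21, so the distance is √(dx²+dy²) ≈ 97.36.

≈ 97.4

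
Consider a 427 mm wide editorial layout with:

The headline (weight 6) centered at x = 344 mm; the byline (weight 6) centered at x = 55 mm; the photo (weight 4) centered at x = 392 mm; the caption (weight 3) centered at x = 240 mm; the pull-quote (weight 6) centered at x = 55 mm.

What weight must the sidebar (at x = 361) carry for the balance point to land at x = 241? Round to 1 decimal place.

w ≈ 8.4

Existing Σw = 25 (6 + 6 + 4 + 3 + 6); existing moment 6·344 + 6·55 + 4·392 + 3·240 + 6·55 = 5012.
For the centroid to hit 241: (5012 + w·361) / (25 + w) = 241.
Rearranging, w·(361 − 241) = 241·25 − 5012 = 1013, so w ≈ 1013/120 = 8.44.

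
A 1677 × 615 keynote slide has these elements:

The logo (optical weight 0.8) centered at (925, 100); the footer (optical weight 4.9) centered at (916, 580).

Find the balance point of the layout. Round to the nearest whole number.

Total weight = 0.8 + 4.9 = 5.7.
Σw·x = 0.8·925 + 4.9·916 = 5228.4, so x̄ = 5228.4/5.7 ≈ 917.26.
Σw·y = 0.8·100 + 4.9·580 = 2922.0, so ȳ = 2922.0/5.7 ≈ 512.63.

(917, 513)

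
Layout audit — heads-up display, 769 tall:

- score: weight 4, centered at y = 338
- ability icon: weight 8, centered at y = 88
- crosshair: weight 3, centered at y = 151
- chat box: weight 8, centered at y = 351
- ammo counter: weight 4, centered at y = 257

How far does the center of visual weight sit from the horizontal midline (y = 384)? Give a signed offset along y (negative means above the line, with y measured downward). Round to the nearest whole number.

Weights sum to 4 + 8 + 3 + 8 + 4 = 27.
y: (4·338 + 8·88 + 3·151 + 8·351 + 4·257) / 27 = 6345 / 27 ≈ 235.00
Against y = 384, that's 235.00 − 384 = -149.00.

≈ -149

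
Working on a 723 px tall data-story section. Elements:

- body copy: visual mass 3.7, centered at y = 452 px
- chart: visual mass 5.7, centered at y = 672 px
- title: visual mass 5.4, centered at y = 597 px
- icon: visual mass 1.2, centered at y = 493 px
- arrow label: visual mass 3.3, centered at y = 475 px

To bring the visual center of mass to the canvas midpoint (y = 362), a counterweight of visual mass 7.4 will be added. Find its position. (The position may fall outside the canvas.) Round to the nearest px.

y ≈ -165

After adding the counterweight, total weight = 3.7 + 5.7 + 5.4 + 1.2 + 3.3 + 7.4 = 26.7.
y: target moment 26.7×362 = 9665.4; current 3.7·452 + 5.7·672 + 5.4·597 + 1.2·493 + 3.3·475 = 10885.7; the counterweight supplies -1220.3, so y = -1220.3/7.4 ≈ -164.91.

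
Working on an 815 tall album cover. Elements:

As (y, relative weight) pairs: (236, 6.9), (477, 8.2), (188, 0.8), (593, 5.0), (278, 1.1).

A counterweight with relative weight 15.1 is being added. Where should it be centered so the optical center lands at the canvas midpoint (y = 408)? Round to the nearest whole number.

After adding the counterweight, total weight = 6.9 + 8.2 + 0.8 + 5.0 + 1.1 + 15.1 = 37.1.
y: target moment 37.1×408 = 15136.8; current 6.9·236 + 8.2·477 + 0.8·188 + 5.0·593 + 1.1·278 = 8961.0; the counterweight supplies 6175.8, so y = 6175.8/15.1 ≈ 408.99.

y ≈ 409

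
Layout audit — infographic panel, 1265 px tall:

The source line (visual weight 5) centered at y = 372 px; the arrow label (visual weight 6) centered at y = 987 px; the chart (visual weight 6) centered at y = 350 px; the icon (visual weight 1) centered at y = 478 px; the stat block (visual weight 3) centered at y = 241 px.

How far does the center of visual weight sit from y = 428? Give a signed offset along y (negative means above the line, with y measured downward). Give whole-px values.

≈ 100 px

Weights sum to 5 + 6 + 6 + 1 + 3 = 21.
y-moment: 5·372 + 6·987 + 6·350 + 1·478 + 3·241 = 11083; centroid 11083/21 ≈ 527.76.
Offset from y = 428: 527.76 − 428 ≈ 99.76.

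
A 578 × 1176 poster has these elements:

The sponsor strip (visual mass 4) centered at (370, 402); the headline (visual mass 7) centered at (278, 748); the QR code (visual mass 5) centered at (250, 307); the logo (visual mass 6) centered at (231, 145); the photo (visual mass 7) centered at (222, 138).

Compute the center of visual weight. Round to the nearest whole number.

(263, 352)

Σw = 4 + 7 + 5 + 6 + 7 = 29.
x-moment: 4·370 + 7·278 + 5·250 + 6·231 + 7·222 = 7616; centroid 7616/29 ≈ 262.62.
y-moment: 4·402 + 7·748 + 5·307 + 6·145 + 7·138 = 10215; centroid 10215/29 ≈ 352.24.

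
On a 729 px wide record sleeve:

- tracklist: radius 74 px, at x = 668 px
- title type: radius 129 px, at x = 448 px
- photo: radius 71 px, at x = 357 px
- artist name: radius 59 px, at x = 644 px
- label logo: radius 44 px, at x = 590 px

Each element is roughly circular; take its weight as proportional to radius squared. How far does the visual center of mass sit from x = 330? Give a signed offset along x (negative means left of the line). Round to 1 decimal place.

≈ 170.3 px

Weights ∝ r²: tracklist 74² = 5476, title type 129² = 16641, photo 71² = 5041, artist name 59² = 3481, label logo 44² = 1936; Σw = 32575.
x: (5476·668 + 16641·448 + 5041·357 + 3481·644 + 1936·590) / 32575 = 16296777 / 32575 ≈ 500.28
Offset from x = 330: 500.28 − 330 ≈ 170.28.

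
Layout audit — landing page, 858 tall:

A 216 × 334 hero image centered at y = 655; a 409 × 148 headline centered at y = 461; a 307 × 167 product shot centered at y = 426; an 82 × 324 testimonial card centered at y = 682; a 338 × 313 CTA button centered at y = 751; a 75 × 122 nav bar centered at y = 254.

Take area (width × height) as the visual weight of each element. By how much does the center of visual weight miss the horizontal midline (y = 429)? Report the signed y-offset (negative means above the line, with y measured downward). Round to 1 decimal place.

≈ 176.0

Areas: hero image 216·334 = 72144, headline 409·148 = 60532, product shot 307·167 = 51269, testimonial card 82·324 = 26568, CTA button 338·313 = 105794, nav bar 75·122 = 9150. Total weight = 325457.
y-moment: 72144·655 + 60532·461 + 51269·426 + 26568·682 + 105794·751 + 9150·254 = 196894936; centroid 196894936/325457 ≈ 604.98.
Offset from y = 429: 604.98 − 429 ≈ 175.98.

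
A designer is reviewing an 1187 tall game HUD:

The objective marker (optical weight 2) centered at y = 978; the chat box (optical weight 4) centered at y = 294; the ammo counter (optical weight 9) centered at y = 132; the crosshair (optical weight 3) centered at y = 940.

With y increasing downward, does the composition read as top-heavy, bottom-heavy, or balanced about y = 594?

top-heavy

Weights sum to 2 + 4 + 9 + 3 = 18.
Σw·y = 2·978 + 4·294 + 9·132 + 3·940 = 7140, so ȳ = 7140/18 ≈ 396.67.
396.7 vs midline 594 → top-heavy.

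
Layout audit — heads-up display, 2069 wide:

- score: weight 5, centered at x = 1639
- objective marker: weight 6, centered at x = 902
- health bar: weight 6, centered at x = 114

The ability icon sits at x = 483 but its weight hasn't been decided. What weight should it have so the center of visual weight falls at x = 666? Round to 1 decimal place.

Known weights sum to 5 + 6 + 6 = 17; their moment is 5·1639 + 6·902 + 6·114 = 14291.
Balance at x = 666 requires (14291 + w·483) / (17 + w) = 666.
Solving: w = (666·17 − 14291) / (483 − 666) = -2969 / -183 ≈ 16.22.

w ≈ 16.2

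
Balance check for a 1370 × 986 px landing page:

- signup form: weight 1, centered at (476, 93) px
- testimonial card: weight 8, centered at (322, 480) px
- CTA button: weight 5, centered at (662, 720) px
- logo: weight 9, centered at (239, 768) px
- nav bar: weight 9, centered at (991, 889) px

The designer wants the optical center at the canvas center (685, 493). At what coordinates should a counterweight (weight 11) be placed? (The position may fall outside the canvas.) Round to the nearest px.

(1093, -113)

New total weight: (1 + 8 + 5 + 9 + 9) + 11 = 43.
x: target moment 43×685 = 29455; current 1·476 + 8·322 + 5·662 + 9·239 + 9·991 = 17432; the counterweight supplies 12023, so x = 12023/11 ≈ 1093.00.
y: target moment 43×493 = 21199; current 1·93 + 8·480 + 5·720 + 9·768 + 9·889 = 22446; the counterweight supplies -1247, so y = -1247/11 ≈ -113.36.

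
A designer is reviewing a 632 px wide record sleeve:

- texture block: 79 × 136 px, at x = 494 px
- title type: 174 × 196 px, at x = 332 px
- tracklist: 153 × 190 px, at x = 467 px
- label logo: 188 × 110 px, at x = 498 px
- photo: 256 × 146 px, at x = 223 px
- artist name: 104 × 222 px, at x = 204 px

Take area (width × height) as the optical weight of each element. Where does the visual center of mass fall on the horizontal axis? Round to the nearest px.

Areas: texture block 79·136 = 10744, title type 174·196 = 34104, tracklist 153·190 = 29070, label logo 188·110 = 20680, photo 256·146 = 37376, artist name 104·222 = 23088. Total weight = 155062.
x-moment: 10744·494 + 34104·332 + 29070·467 + 20680·498 + 37376·223 + 23088·204 = 53549194; centroid 53549194/155062 ≈ 345.34.

x ≈ 345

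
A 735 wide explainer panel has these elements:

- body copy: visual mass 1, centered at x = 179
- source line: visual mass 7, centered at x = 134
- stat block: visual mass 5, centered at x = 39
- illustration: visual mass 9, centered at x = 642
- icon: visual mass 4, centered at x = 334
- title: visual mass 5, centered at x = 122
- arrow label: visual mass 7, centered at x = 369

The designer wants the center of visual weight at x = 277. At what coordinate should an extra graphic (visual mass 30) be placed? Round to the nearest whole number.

x ≈ 241

After adding the extra graphic, total weight = 1 + 7 + 5 + 9 + 4 + 5 + 7 + 30 = 68.
x: need Σw·x = 68·277 = 18836. Existing = 1·179 + 7·134 + 5·39 + 9·642 + 4·334 + 5·122 + 7·369 = 11619. Remainder 7217 / 30 ≈ 240.57.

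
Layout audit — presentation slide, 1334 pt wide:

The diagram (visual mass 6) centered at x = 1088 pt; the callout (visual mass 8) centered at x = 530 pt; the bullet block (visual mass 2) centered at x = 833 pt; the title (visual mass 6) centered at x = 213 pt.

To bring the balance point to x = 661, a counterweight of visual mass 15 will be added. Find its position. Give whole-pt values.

New total weight: (6 + 8 + 2 + 6) + 15 = 37.
x: need Σw·x = 37·661 = 24457. Existing = 6·1088 + 8·530 + 2·833 + 6·213 = 13712. Remainder 10745 / 15 ≈ 716.33.

x ≈ 716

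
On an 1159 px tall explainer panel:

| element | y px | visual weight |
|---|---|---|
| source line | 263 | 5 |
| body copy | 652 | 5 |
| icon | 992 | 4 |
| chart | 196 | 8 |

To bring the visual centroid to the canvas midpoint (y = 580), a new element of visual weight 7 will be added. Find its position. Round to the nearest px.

y ≈ 958

With the new element, Σw becomes 5 + 5 + 4 + 8 + 7 = 29.
y: need Σw·y = 29·580 = 16820. Existing = 5·263 + 5·652 + 4·992 + 8·196 = 10111. Remainder 6709 / 7 ≈ 958.43.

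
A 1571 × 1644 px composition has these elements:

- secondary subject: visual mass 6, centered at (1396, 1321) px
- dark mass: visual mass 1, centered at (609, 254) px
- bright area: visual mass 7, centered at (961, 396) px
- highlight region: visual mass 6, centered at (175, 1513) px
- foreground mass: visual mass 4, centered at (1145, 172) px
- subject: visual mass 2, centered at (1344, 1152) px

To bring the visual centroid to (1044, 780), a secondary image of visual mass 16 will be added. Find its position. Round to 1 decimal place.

After adding the secondary image, total weight = 6 + 1 + 7 + 6 + 4 + 2 + 16 = 42.
x: need Σw·x = 42·1044 = 43848. Existing = 6·1396 + 1·609 + 7·961 + 6·175 + 4·1145 + 2·1344 = 24030. Remainder 19818 / 16 ≈ 1238.62.
y: need Σw·y = 42·780 = 32760. Existing = 6·1321 + 1·254 + 7·396 + 6·1513 + 4·172 + 2·1152 = 23022. Remainder 9738 / 16 ≈ 608.62.

(1238.6, 608.6)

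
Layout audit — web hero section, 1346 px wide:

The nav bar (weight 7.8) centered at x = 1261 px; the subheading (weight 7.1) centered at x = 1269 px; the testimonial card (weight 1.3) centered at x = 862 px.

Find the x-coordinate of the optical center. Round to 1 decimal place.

Total weight = 7.8 + 7.1 + 1.3 = 16.2.
x: (7.8·1261 + 7.1·1269 + 1.3·862) / 16.2 = 19966.3 / 16.2 ≈ 1232.49

x ≈ 1232.5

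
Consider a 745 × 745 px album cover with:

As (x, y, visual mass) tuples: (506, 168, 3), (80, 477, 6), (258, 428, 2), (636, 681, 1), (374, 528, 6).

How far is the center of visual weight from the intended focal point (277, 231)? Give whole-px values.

≈ 219 px

Total weight = 3 + 6 + 2 + 1 + 6 = 18.
x: (3·506 + 6·80 + 2·258 + 1·636 + 6·374) / 18 = 5394 / 18 ≈ 299.67
y: (3·168 + 6·477 + 2·428 + 1·681 + 6·528) / 18 = 8071 / 18 ≈ 448.39
Offset from (277, 231): Δx ≈ 22.67, Δy ≈ 217.39; distance = √(Δx² + Δy²) ≈ 218.57.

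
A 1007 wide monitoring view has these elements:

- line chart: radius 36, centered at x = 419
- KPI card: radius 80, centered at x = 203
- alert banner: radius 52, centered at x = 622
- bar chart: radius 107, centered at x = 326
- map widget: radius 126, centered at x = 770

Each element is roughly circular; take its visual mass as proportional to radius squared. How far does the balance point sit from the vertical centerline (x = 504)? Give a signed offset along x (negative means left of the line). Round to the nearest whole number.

≈ 12

Weights ∝ r²: line chart 36² = 1296, KPI card 80² = 6400, alert banner 52² = 2704, bar chart 107² = 11449, map widget 126² = 15876; Σw = 37725.
x: (1296·419 + 6400·203 + 2704·622 + 11449·326 + 15876·770) / 37725 = 19481006 / 37725 ≈ 516.40
Offset from x = 504: 516.40 − 504 ≈ 12.40.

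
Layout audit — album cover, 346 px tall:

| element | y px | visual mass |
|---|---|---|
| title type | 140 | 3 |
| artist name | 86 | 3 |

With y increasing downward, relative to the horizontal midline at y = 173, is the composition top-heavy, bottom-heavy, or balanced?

Σw = 3 + 3 = 6.
y-moment: 3·140 + 3·86 = 678; centroid 678/6 ≈ 113.00.
Since 113.0 is above (smaller y than) 173, the composition reads top-heavy.

top-heavy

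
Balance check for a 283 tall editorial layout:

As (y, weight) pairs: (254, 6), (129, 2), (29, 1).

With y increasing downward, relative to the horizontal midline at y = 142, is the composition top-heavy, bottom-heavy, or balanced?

bottom-heavy

Σw = 6 + 2 + 1 = 9.
Σw·y = 6·254 + 2·129 + 1·29 = 1811, so ȳ = 1811/9 ≈ 201.22.
201.2 vs midline 142 → bottom-heavy.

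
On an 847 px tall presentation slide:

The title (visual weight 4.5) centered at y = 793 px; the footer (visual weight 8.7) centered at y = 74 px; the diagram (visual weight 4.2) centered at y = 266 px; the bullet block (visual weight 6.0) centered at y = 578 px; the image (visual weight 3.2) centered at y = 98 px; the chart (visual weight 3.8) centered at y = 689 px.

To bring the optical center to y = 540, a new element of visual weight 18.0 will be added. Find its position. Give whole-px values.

y ≈ 800

With the new element, Σw becomes 4.5 + 8.7 + 4.2 + 6.0 + 3.2 + 3.8 + 18.0 = 48.4.
y: need Σw·y = 48.4·540 = 26136.0. Existing = 4.5·793 + 8.7·74 + 4.2·266 + 6.0·578 + 3.2·98 + 3.8·689 = 11729.3. Remainder 14406.7 / 18.0 ≈ 800.37.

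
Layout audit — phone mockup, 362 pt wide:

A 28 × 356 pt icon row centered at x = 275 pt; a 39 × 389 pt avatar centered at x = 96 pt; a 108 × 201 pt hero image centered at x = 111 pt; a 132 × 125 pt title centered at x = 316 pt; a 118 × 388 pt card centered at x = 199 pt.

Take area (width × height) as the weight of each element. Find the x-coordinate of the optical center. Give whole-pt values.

Areas → weights: icon row 28·356 = 9968, avatar 39·389 = 15171, hero image 108·201 = 21708, title 132·125 = 16500, card 118·388 = 45784; Σw = 109131.
x-moment: 9968·275 + 15171·96 + 21708·111 + 16500·316 + 45784·199 = 20932220; centroid 20932220/109131 ≈ 191.81.

x ≈ 192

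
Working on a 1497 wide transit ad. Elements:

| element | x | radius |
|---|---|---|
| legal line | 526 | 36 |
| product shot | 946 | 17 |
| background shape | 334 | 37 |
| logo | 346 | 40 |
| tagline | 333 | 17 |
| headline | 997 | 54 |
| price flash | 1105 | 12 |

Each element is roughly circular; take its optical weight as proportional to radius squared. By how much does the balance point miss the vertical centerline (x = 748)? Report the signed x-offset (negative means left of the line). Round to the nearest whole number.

≈ -99

r² weights: legal line 36² = 1296, product shot 17² = 289, background shape 37² = 1369, logo 40² = 1600, tagline 17² = 289, headline 54² = 2916, price flash 12² = 144. Total = 7903.
Σw·x = 5128545; x̄ = 5128545/7903 ≈ 648.94.
Against x = 748, that's 648.94 − 748 = -99.06.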